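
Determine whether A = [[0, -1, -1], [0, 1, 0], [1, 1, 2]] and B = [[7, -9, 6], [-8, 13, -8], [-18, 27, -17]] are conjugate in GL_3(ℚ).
Yes.

Two matrices over a field are similar if and only if they have the same invariant factors.

Both A and B have characteristic polynomial (x - 1)^3 and minimal polynomial (x - 1)^2. Computing further, both have invariant factors x - 1, (x - 1)^2. Hence A and B are similar.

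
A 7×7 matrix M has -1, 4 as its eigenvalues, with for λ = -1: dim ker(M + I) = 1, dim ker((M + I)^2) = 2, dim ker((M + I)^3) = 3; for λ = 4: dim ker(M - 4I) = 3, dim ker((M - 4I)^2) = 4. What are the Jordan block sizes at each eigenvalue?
Jordan blocks: (-1, 3), (4, 2), (4, 1), (4, 1)

λ = -1: successive nullity increments [1, 1, 1] count blocks of size ≥ k; block sizes are [3].
λ = 4: successive nullity increments [3, 1] count blocks of size ≥ k; block sizes are [2, 1, 1].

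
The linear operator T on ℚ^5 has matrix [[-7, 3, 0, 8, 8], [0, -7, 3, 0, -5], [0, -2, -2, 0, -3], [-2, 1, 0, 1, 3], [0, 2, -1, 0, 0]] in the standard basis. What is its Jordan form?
The characteristic polynomial is det(xI - A) = (x + 3)^5, so the eigenvalues are -3 (algebraic multiplicity 5).

For λ = -3: rank(A + 3I) = 3, rank((A + 3I)^2) = 1, rank((A + 3I)^3) = 0. The eigenspace has dimension 5 - 3 = 2, so there are 2 Jordan blocks; the rank sequence gives block sizes [3, 2].

Assembling the blocks gives the Jordan form J above.

J = [[-3, 1, 0, 0, 0], [0, -3, 1, 0, 0], [0, 0, -3, 0, 0], [0, 0, 0, -3, 1], [0, 0, 0, 0, -3]]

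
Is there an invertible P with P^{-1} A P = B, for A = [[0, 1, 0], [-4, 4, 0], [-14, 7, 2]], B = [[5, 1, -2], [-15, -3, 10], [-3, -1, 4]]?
Yes.

Two matrices over a field are similar if and only if they have the same invariant factors.

Both A and B have characteristic polynomial (x - 2)^3 and minimal polynomial (x - 2)^2. Computing further, both have invariant factors x - 2, (x - 2)^2. Hence A and B are similar.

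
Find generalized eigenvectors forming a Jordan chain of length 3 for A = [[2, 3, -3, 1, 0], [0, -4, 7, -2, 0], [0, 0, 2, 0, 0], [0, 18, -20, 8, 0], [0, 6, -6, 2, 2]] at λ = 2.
v_1 = [[0, 1, 1, 0, 1]]^T, v_2 = [[0, 1, 0, -2, 0]]^T, v_3 = [[1, -2, 0, 6, 2]]^T

We seek v_1 ∈ ker((A - 2I)^3) \ ker((A - 2I)^2), then set v_{i+1} = (A - 2I) v_i.

One such chain is v_1 = [[0, 1, 1, 0, 1]]^T, v_2 = [[0, 1, 0, -2, 0]]^T, v_3 = [[1, -2, 0, 6, 2]]^T. Check: (A - 2I) v_3 = [[0, 0, 0, 0, 0]]^T = 0.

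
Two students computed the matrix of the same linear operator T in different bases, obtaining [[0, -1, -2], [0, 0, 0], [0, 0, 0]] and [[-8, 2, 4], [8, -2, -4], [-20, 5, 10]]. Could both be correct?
Two matrices over a field are similar if and only if they have the same invariant factors.

Both A and B have characteristic polynomial x^3 and minimal polynomial x^2. Computing further, both have invariant factors x, x^2. Hence A and B are similar.

Yes.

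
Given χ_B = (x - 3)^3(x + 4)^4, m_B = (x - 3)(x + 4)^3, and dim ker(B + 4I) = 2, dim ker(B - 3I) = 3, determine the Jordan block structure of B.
λ = -4: algebraic multiplicity 4 (exponent in χ_B), largest block size 3 (exponent in m_B), 2 blocks (geometric multiplicity). These force block sizes [3, 1].
λ = 3: algebraic multiplicity 3 (exponent in χ_B), largest block size 1 (exponent in m_B), 3 blocks (geometric multiplicity). These force block sizes [1, 1, 1].

Jordan blocks: (-4, 3), (-4, 1), (3, 1), (3, 1), (3, 1)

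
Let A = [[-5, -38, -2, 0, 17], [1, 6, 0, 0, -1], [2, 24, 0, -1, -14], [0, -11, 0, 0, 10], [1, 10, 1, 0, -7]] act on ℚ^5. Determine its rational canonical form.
R = [[0, 0, 0, 0, 0], [1, 0, 0, 0, -3], [0, 1, 0, 0, -10], [0, 0, 1, 0, -12], [0, 0, 0, 1, -6]]

The invariant factors of A (the non-unit diagonal entries of the Smith normal form of xI - A over ℚ[x]) are x(x + 1)^3(x + 3), each dividing the next. The characteristic polynomial is their product, x(x + 1)^3(x + 3).

The rational canonical form is the block-diagonal matrix of companion matrices C(f_i):
R = [[0, 0, 0, 0, 0], [1, 0, 0, 0, -3], [0, 1, 0, 0, -10], [0, 0, 1, 0, -12], [0, 0, 0, 1, -6]].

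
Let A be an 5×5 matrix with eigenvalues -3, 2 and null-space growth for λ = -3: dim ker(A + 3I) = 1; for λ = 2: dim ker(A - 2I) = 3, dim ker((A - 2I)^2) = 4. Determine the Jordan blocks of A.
λ = -3: successive nullity increments [1] count blocks of size ≥ k; block sizes are [1].
λ = 2: successive nullity increments [3, 1] count blocks of size ≥ k; block sizes are [2, 1, 1].

Jordan blocks: (-3, 1), (2, 2), (2, 1), (2, 1)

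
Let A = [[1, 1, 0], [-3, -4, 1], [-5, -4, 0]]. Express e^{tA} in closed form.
A has Jordan form J = [[-1, 1, 0], [0, -1, 1], [0, 0, -1]] with A = PJP^{-1}, so e^{tA} = P e^{tJ} P^{-1}.

For a Jordan block J_k(λ), e^{tJ_k(λ)} = e^{λt} · (I + tN + t^2 N^2/2! + ... + t^{k-1} N^{k-1}/(k-1)!) where N is the nilpotent superdiagonal part.

Assembling the blocks and conjugating back gives the entries of e^{tA} as shown above.

e^{tA} = [[(t^2 + 4*t + 2)*e^{-t}/2, t*(2 - t)*e^{-t}/2, t^2*e^{-t}/2], [t*(-t - 3)*e^{-t}, (t^2 - 3*t + 1)*e^{-t}, t*(1 - t)*e^{-t}], [t*(-3*t - 10)*e^{-t}/2, t*(3*t - 8)*e^{-t}/2, (-3*t^2/2 + t + 1)*e^{-t}]]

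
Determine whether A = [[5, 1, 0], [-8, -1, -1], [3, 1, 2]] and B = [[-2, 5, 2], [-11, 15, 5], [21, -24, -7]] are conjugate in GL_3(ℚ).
Two matrices over a field are similar if and only if they have the same invariant factors.

Both A and B have characteristic polynomial (x - 2)^3 and minimal polynomial (x - 2)^3. Computing further, both have invariant factors (x - 2)^3. Hence A and B are similar.

Yes.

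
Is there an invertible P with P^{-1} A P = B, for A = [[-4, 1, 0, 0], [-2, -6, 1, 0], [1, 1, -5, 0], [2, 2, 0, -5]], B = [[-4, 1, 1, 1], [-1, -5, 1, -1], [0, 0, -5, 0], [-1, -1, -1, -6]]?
Two matrices over a field are similar if and only if they have the same invariant factors.

Both A and B have characteristic polynomial (x + 5)^4 and minimal polynomial (x + 5)^3. Computing further, both have invariant factors x + 5, (x + 5)^3. Hence A and B are similar.

Yes.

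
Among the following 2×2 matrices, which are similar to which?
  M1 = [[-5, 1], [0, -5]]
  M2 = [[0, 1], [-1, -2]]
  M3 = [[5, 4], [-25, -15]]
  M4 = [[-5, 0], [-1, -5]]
Characteristic polynomials: χ_{M1} = (x + 5)^2, χ_{M2} = (x + 1)^2, χ_{M3} = (x + 5)^2, χ_{M4} = (x + 5)^2.

{M1, M3, M4}: invariant factors (x + 5)^2.

{M2}: invariant factors (x + 1)^2.

Matrices are similar if and only if their invariant-factor lists agree; the partition into similarity classes is {M1, M3, M4}, {M2}.

2 classes: {M1, M3, M4}, {M2}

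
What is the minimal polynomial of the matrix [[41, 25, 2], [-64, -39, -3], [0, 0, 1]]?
The characteristic polynomial factors as (x - 1)^3. The minimal polynomial is ∏(x - λ)^{k_λ} where k_λ is the size of the largest Jordan block at λ.

For λ = 1: rank(A - I) = 2, and the largest Jordan block has size 3 (the smallest k with rank((A - I)^k) = rank((A - I)^(k+1))).

So m_A(x) = (x - 1)^3.

m_A(x) = (x - 1)^3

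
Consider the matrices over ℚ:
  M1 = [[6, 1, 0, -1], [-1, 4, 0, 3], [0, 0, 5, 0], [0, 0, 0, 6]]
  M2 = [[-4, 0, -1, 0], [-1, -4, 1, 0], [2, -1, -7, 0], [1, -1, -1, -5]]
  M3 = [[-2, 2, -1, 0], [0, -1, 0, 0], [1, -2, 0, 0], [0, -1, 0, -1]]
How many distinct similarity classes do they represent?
Characteristic polynomials: χ_{M1} = (x - 6)(x - 5)^3, χ_{M2} = (x + 5)^4, χ_{M3} = (x + 1)^4.

{M1}: invariant factors x - 5, (x - 6)(x - 5)^2.

{M2}: invariant factors x + 5, (x + 5)^3.

{M3}: invariant factors (x + 1)^2, (x + 1)^2.

Matrices are similar if and only if their invariant-factor lists agree; the partition into similarity classes is {M1}, {M2}, {M3}.

3 classes: {M1}, {M2}, {M3}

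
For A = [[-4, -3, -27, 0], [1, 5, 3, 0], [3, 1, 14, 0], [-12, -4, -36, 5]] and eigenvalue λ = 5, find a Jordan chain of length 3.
We seek v_1 ∈ ker((A - 5I)^3) \ ker((A - 5I)^2), then set v_{i+1} = (A - 5I) v_i.

One such chain is v_1 = [[7, -2, -2, 11]]^T, v_2 = [[-3, 1, 1, -4]]^T, v_3 = [[-3, 0, 1, -4]]^T. Check: (A - 5I) v_3 = [[0, 0, 0, 0]]^T = 0.

v_1 = [[7, -2, -2, 11]]^T, v_2 = [[-3, 1, 1, -4]]^T, v_3 = [[-3, 0, 1, -4]]^T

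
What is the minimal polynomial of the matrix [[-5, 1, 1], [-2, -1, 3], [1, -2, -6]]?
m_A(x) = (x + 4)^3

The characteristic polynomial factors as (x + 4)^3. The minimal polynomial is ∏(x - λ)^{k_λ} where k_λ is the size of the largest Jordan block at λ.

For λ = -4: rank(A + 4I) = 2, and the largest Jordan block has size 3 (the smallest k with rank((A + 4I)^k) = rank((A + 4I)^(k+1))).

So m_A(x) = (x + 4)^3.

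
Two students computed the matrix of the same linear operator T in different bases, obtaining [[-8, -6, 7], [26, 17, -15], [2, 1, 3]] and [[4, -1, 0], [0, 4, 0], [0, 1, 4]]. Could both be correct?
No.

Both have characteristic polynomial (x - 4)^3, but the minimal polynomial of A is (x - 4)^3 while the minimal polynomial of B is (x - 4)^2. The minimal polynomial is a similarity invariant, so A and B are not similar.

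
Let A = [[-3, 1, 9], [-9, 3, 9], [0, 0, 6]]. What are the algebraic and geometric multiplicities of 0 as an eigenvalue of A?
The characteristic polynomial is x^2(x - 6), so the factor x appears with exponent 2: the algebraic multiplicity is 2.

rank(A) = 2, so the eigenspace has dimension 3 - 2 = 1: the geometric multiplicity is 1.

Since 1 < 2, A is not diagonalizable.

algebraic multiplicity 2, geometric multiplicity 1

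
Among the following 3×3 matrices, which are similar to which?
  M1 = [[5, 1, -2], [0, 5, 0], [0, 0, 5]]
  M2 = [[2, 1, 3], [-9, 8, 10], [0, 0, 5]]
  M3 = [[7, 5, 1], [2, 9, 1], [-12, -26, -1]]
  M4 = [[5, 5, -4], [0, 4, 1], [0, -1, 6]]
Characteristic polynomials: χ_{M1} = (x - 5)^3, χ_{M2} = (x - 5)^3, χ_{M3} = (x - 5)^3, χ_{M4} = (x - 5)^3.

{M1}: invariant factors x - 5, (x - 5)^2.

{M2, M3, M4}: invariant factors (x - 5)^3.

Matrices are similar if and only if their invariant-factor lists agree; the partition into similarity classes is {M1}, {M2, M3, M4}.

2 classes: {M1}, {M2, M3, M4}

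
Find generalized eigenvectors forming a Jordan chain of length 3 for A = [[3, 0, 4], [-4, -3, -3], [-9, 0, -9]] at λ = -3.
We seek v_1 ∈ ker((A + 3I)^3) \ ker((A + 3I)^2), then set v_{i+1} = (A + 3I) v_i.

One such chain is v_1 = [[-1, 2, 2]]^T, v_2 = [[2, -2, -3]]^T, v_3 = [[0, 1, 0]]^T. Check: (A + 3I) v_3 = [[0, 0, 0]]^T = 0.

v_1 = [[-1, 2, 2]]^T, v_2 = [[2, -2, -3]]^T, v_3 = [[0, 1, 0]]^T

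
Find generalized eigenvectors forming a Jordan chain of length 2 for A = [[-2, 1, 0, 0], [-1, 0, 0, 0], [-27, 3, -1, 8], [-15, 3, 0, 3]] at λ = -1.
v_1 = [[0, 1, 1, 0]]^T, v_2 = [[1, 1, 3, 3]]^T

We seek v_1 ∈ ker((A + I)^2) \ ker(A + I), then set v_{i+1} = (A + I) v_i.

One such chain is v_1 = [[0, 1, 1, 0]]^T, v_2 = [[1, 1, 3, 3]]^T. Check: (A + I) v_2 = [[0, 0, 0, 0]]^T = 0.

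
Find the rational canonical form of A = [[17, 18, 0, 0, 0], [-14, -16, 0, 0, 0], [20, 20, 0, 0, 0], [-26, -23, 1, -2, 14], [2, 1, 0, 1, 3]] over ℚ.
R = [[0, 20, 0, 0, 0], [1, 1, 0, 0, 0], [0, 0, 0, 0, 0], [0, 0, 1, 0, 20], [0, 0, 0, 1, 1]]

The invariant factors of A (the non-unit diagonal entries of the Smith normal form of xI - A over ℚ[x]) are (x - 5)(x + 4), x(x - 5)(x + 4), each dividing the next. The characteristic polynomial is their product, x(x - 5)^2(x + 4)^2.

The rational canonical form is the block-diagonal matrix of companion matrices C(f_i):
R = [[0, 20, 0, 0, 0], [1, 1, 0, 0, 0], [0, 0, 0, 0, 0], [0, 0, 1, 0, 20], [0, 0, 0, 1, 1]].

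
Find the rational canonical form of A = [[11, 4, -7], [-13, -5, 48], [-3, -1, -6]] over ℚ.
R = [[0, 0, -16], [1, 0, 12], [0, 1, 0]]

The invariant factors of A (the non-unit diagonal entries of the Smith normal form of xI - A over ℚ[x]) are (x - 2)^2(x + 4), each dividing the next. The characteristic polynomial is their product, (x - 2)^2(x + 4).

The rational canonical form is the block-diagonal matrix of companion matrices C(f_i):
R = [[0, 0, -16], [1, 0, 12], [0, 1, 0]].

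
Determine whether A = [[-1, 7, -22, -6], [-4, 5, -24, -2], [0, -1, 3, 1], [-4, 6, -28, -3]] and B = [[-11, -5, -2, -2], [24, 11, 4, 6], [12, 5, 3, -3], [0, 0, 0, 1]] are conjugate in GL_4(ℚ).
Two matrices over a field are similar if and only if they have the same invariant factors.

Both A and B have characteristic polynomial (x - 1)^4 and minimal polynomial (x - 1)^2. Computing further, both have invariant factors (x - 1)^2, (x - 1)^2. Hence A and B are similar.

Yes.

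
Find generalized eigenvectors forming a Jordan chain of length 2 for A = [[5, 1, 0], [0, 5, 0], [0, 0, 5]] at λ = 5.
v_1 = [[-1, 1, 1]]^T, v_2 = [[1, 0, 0]]^T

We seek v_1 ∈ ker((A - 5I)^2) \ ker(A - 5I), then set v_{i+1} = (A - 5I) v_i.

One such chain is v_1 = [[-1, 1, 1]]^T, v_2 = [[1, 0, 0]]^T. Check: (A - 5I) v_2 = [[0, 0, 0]]^T = 0.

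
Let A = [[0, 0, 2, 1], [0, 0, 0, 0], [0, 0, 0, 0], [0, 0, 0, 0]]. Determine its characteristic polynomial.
χ_A(x) = x^4

xI - A = [[x, 0, -2, -1], [0, x, 0, 0], [0, 0, x, 0], [0, 0, 0, x]].

Expanding det(xI - A) along the first row:
det(xI - A) = + (x)·det([[x, 0, 0], [0, x, 0], [0, 0, x]]) - (0)·det([[0, 0, 0], [0, x, 0], [0, 0, x]]) + (-2)·det([[0, x, 0], [0, 0, 0], [0, 0, x]]) - (-1)·det([[0, x, 0], [0, 0, x], [0, 0, 0]]).

Evaluating gives χ_A(x) = x^4.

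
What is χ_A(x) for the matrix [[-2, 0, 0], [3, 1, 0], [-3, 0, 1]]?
xI - A = [[x + 2, 0, 0], [-3, x - 1, 0], [3, 0, x - 1]].

Expanding det(xI - A) along the first row:
det(xI - A) = + (x + 2)·det([[x - 1, 0], [0, x - 1]]) - (0)·det([[-3, 0], [3, x - 1]]) + (0)·det([[-3, x - 1], [3, 0]]).

Evaluating gives χ_A(x) = x^3 - 3x + 2 = (x - 1)^2(x + 2).

χ_A(x) = (x - 1)^2(x + 2)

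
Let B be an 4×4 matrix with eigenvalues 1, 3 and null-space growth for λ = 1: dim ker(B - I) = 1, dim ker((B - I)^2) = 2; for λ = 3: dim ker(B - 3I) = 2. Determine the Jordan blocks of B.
Jordan blocks: (1, 2), (3, 1), (3, 1)

λ = 1: successive nullity increments [1, 1] count blocks of size ≥ k; block sizes are [2].
λ = 3: successive nullity increments [2] count blocks of size ≥ k; block sizes are [1, 1].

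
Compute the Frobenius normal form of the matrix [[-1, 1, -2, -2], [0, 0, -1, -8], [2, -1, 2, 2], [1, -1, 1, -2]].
R = [[0, 0, 0, 4], [1, 0, 0, -11], [0, 1, 0, 9], [0, 0, 1, -1]]

The invariant factors of A (the non-unit diagonal entries of the Smith normal form of xI - A over ℚ[x]) are (x - 1)^3(x + 4), each dividing the next. The characteristic polynomial is their product, (x - 1)^3(x + 4).

The rational canonical form is the block-diagonal matrix of companion matrices C(f_i):
R = [[0, 0, 0, 4], [1, 0, 0, -11], [0, 1, 0, 9], [0, 0, 1, -1]].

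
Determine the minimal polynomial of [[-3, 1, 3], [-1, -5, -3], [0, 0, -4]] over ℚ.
m_A(x) = (x + 4)^2

The characteristic polynomial factors as (x + 4)^3. The minimal polynomial is ∏(x - λ)^{k_λ} where k_λ is the size of the largest Jordan block at λ.

For λ = -4: rank(A + 4I) = 1, and the largest Jordan block has size 2 (the smallest k with rank((A + 4I)^k) = rank((A + 4I)^(k+1))).

So m_A(x) = (x + 4)^2.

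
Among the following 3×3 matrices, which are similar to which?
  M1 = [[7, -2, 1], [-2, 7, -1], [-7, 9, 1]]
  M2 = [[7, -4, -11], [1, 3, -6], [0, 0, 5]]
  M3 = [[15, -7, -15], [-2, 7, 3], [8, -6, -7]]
Characteristic polynomials: χ_{M1} = (x - 5)^3, χ_{M2} = (x - 5)^3, χ_{M3} = (x - 5)^3.

{M1, M2, M3}: invariant factors (x - 5)^3.

Matrices are similar if and only if their invariant-factor lists agree; the partition into similarity classes is {M1, M2, M3}.

1 class: {M1, M2, M3}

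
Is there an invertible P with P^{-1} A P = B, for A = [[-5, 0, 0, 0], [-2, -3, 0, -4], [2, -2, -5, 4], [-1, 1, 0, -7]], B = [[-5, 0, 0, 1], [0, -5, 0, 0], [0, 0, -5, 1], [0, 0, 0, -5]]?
Two matrices over a field are similar if and only if they have the same invariant factors.

Both A and B have characteristic polynomial (x + 5)^4 and minimal polynomial (x + 5)^2. Computing further, both have invariant factors x + 5, x + 5, (x + 5)^2. Hence A and B are similar.

Yes.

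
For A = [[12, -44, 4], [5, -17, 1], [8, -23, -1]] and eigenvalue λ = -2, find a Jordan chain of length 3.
We seek v_1 ∈ ker((A + 2I)^3) \ ker((A + 2I)^2), then set v_{i+1} = (A + 2I) v_i.

One such chain is v_1 = [[5, 2, 4]]^T, v_2 = [[-2, -1, -2]]^T, v_3 = [[8, 3, 5]]^T. Check: (A + 2I) v_3 = [[0, 0, 0]]^T = 0.

v_1 = [[5, 2, 4]]^T, v_2 = [[-2, -1, -2]]^T, v_3 = [[8, 3, 5]]^T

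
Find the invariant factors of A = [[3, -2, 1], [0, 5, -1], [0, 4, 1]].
x - 3, (x - 3)^2

The Jordan structure of A has elementary divisors (x - 3)^2, (x - 3). Arranging the block sizes at each eigenvalue in decreasing order and taking row products gives the invariant factors.

Invariant factors (smallest first, each dividing the next): x - 3, (x - 3)^2.

Check: the last factor (x - 3)^2 is the minimal polynomial, and the product (x - 3)^3 is the characteristic polynomial.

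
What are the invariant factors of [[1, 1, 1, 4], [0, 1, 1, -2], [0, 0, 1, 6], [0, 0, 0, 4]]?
(x - 4)(x - 1)^3

The Jordan structure of A has elementary divisors (x - 1)^3, (x - 4). Arranging the block sizes at each eigenvalue in decreasing order and taking row products gives the invariant factors.

Invariant factors (smallest first, each dividing the next): (x - 4)(x - 1)^3.

Check: the last factor (x - 4)(x - 1)^3 is the minimal polynomial, and the product (x - 4)(x - 1)^3 is the characteristic polynomial.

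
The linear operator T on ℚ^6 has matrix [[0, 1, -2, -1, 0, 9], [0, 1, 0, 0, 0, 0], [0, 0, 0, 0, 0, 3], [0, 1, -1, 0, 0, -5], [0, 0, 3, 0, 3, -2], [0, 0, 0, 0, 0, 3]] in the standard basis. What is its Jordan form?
J = [[0, 1, 0, 0, 0, 0], [0, 0, 1, 0, 0, 0], [0, 0, 0, 0, 0, 0], [0, 0, 0, 1, 0, 0], [0, 0, 0, 0, 3, 1], [0, 0, 0, 0, 0, 3]]

The characteristic polynomial is det(xI - A) = x^3(x - 3)^2(x - 1), so the eigenvalues are 0 (algebraic multiplicity 3), 1 (algebraic multiplicity 1), 3 (algebraic multiplicity 2).

For λ = 0: rank(A) = 5, rank(A^2) = 4, rank(A^3) = 3. The eigenspace has dimension 6 - 5 = 1, so there is 1 Jordan block; the rank sequence gives block sizes [3].

For λ = 1: algebraic multiplicity 1 gives one 1×1 block.

For λ = 3: rank(A - 3I) = 5, rank((A - 3I)^2) = 4. The eigenspace has dimension 6 - 5 = 1, so there is 1 Jordan block; the rank sequence gives block sizes [2].

Assembling the blocks gives the Jordan form J above.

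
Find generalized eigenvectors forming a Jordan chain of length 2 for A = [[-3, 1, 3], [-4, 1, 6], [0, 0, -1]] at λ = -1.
We seek v_1 ∈ ker((A + I)^2) \ ker(A + I), then set v_{i+1} = (A + I) v_i.

One such chain is v_1 = [[0, 1, 0]]^T, v_2 = [[1, 2, 0]]^T. Check: (A + I) v_2 = [[0, 0, 0]]^T = 0.

v_1 = [[0, 1, 0]]^T, v_2 = [[1, 2, 0]]^T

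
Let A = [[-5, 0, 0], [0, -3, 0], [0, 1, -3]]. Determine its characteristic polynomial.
χ_A(x) = (x + 3)^2(x + 5)

xI - A = [[x + 5, 0, 0], [0, x + 3, 0], [0, -1, x + 3]].

Expanding det(xI - A) along the first row:
det(xI - A) = + (x + 5)·det([[x + 3, 0], [-1, x + 3]]) - (0)·det([[0, 0], [0, x + 3]]) + (0)·det([[0, x + 3], [0, -1]]).

Evaluating gives χ_A(x) = x^3 + 11x^2 + 39x + 45 = (x + 3)^2(x + 5).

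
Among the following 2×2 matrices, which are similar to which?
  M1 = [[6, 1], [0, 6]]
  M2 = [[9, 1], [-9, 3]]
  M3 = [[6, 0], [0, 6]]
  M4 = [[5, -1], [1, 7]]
Characteristic polynomials: χ_{M1} = (x - 6)^2, χ_{M2} = (x - 6)^2, χ_{M3} = (x - 6)^2, χ_{M4} = (x - 6)^2.

{M1, M2, M4}: invariant factors (x - 6)^2.

{M3}: invariant factors x - 6, x - 6.

Matrices are similar if and only if their invariant-factor lists agree; the partition into similarity classes is {M1, M2, M4}, {M3}.

2 classes: {M1, M2, M4}, {M3}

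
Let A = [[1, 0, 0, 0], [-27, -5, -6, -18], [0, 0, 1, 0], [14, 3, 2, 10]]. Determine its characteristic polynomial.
χ_A(x) = (x - 4)(x - 1)^3

xI - A = [[x - 1, 0, 0, 0], [27, x + 5, 6, 18], [0, 0, x - 1, 0], [-14, -3, -2, x - 10]].

Expanding det(xI - A) along the first row:
det(xI - A) = + (x - 1)·det([[x + 5, 6, 18], [0, x - 1, 0], [-3, -2, x - 10]]) - (0)·det([[27, 6, 18], [0, x - 1, 0], [-14, -2, x - 10]]) + (0)·det([[27, x + 5, 18], [0, 0, 0], [-14, -3, x - 10]]) - (0)·det([[27, x + 5, 6], [0, 0, x - 1], [-14, -3, -2]]).

Evaluating gives χ_A(x) = x^4 - 7x^3 + 15x^2 - 13x + 4 = (x - 4)(x - 1)^3.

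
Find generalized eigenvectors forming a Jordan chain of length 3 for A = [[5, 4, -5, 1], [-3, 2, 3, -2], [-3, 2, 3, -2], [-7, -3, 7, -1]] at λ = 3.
We seek v_1 ∈ ker((A - 3I)^3) \ ker((A - 3I)^2), then set v_{i+1} = (A - 3I) v_i.

One such chain is v_1 = [[2, 0, 0, -3]]^T, v_2 = [[1, 0, 0, -2]]^T, v_3 = [[0, 1, 1, 1]]^T. Check: (A - 3I) v_3 = [[0, 0, 0, 0]]^T = 0.

v_1 = [[2, 0, 0, -3]]^T, v_2 = [[1, 0, 0, -2]]^T, v_3 = [[0, 1, 1, 1]]^T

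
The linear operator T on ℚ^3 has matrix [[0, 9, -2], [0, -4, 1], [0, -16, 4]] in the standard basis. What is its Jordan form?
J = [[0, 1, 0], [0, 0, 1], [0, 0, 0]]

The characteristic polynomial is det(xI - A) = x^3, so the eigenvalues are 0 (algebraic multiplicity 3).

For λ = 0: rank(A) = 2, rank(A^2) = 1, rank(A^3) = 0. The eigenspace has dimension 3 - 2 = 1, so there is 1 Jordan block; the rank sequence gives block sizes [3].

Assembling the blocks gives the Jordan form J above.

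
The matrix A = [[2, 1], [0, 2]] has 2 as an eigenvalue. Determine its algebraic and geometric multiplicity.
The characteristic polynomial is (x - 2)^2, so the factor x - 2 appears with exponent 2: the algebraic multiplicity is 2.

rank(A - 2I) = 1, so the eigenspace has dimension 2 - 1 = 1: the geometric multiplicity is 1.

Since 1 < 2, A is not diagonalizable.

algebraic multiplicity 2, geometric multiplicity 1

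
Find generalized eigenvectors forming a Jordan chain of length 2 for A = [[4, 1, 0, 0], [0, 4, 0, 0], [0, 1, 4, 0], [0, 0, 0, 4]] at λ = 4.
v_1 = [[0, 1, 0, 0]]^T, v_2 = [[1, 0, 1, 0]]^T

We seek v_1 ∈ ker((A - 4I)^2) \ ker(A - 4I), then set v_{i+1} = (A - 4I) v_i.

One such chain is v_1 = [[0, 1, 0, 0]]^T, v_2 = [[1, 0, 1, 0]]^T. Check: (A - 4I) v_2 = [[0, 0, 0, 0]]^T = 0.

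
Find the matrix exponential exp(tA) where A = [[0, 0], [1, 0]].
e^{tA} = [[1, 0], [t, 1]]

A has Jordan form J = [[0, 1], [0, 0]] with A = PJP^{-1}, so e^{tA} = P e^{tJ} P^{-1}.

For a Jordan block J_k(λ), e^{tJ_k(λ)} = e^{λt} · (I + tN + t^2 N^2/2! + ... + t^{k-1} N^{k-1}/(k-1)!) where N is the nilpotent superdiagonal part.

Assembling the blocks and conjugating back gives the entries of e^{tA} as shown above.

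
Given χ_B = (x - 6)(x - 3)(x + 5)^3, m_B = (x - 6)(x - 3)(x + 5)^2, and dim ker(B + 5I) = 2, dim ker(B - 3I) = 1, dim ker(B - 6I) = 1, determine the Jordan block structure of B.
λ = -5: algebraic multiplicity 3 (exponent in χ_B), largest block size 2 (exponent in m_B), 2 blocks (geometric multiplicity). These force block sizes [2, 1].
λ = 3: algebraic multiplicity 1 (exponent in χ_B), largest block size 1 (exponent in m_B), 1 block (geometric multiplicity). This forces block sizes [1].
λ = 6: algebraic multiplicity 1 (exponent in χ_B), largest block size 1 (exponent in m_B), 1 block (geometric multiplicity). This forces block sizes [1].

Jordan blocks: (-5, 2), (-5, 1), (3, 1), (6, 1)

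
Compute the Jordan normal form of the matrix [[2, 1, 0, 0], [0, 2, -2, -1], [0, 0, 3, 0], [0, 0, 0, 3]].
J = [[2, 1, 0, 0], [0, 2, 0, 0], [0, 0, 3, 0], [0, 0, 0, 3]]

The characteristic polynomial is det(xI - A) = (x - 3)^2(x - 2)^2, so the eigenvalues are 2 (algebraic multiplicity 2), 3 (algebraic multiplicity 2).

For λ = 2: rank(A - 2I) = 3, rank((A - 2I)^2) = 2. The eigenspace has dimension 4 - 3 = 1, so there is 1 Jordan block; the rank sequence gives block sizes [2].

For λ = 3: rank(A - 3I) = 2. The eigenspace has dimension 4 - 2 = 2, so there are 2 Jordan blocks; the rank sequence gives block sizes [1, 1].

Assembling the blocks gives the Jordan form J above.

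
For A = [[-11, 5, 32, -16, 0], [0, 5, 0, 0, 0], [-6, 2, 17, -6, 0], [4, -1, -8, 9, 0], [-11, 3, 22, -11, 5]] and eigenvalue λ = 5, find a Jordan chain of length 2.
v_1 = [[-3, 1, -1, 1, -2]]^T, v_2 = [[5, 0, 2, -1, 3]]^T

We seek v_1 ∈ ker((A - 5I)^2) \ ker(A - 5I), then set v_{i+1} = (A - 5I) v_i.

One such chain is v_1 = [[-3, 1, -1, 1, -2]]^T, v_2 = [[5, 0, 2, -1, 3]]^T. Check: (A - 5I) v_2 = [[0, 0, 0, 0, 0]]^T = 0.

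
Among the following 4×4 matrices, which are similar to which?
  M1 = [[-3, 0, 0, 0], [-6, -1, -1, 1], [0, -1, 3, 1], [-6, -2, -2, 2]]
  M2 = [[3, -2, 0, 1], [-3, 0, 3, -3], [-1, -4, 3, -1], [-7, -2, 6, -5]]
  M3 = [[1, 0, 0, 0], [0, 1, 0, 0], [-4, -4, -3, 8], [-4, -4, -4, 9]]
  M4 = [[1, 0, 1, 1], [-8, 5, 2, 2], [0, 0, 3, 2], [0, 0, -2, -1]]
3 classes: {M1, M2}, {M3}, {M4}

Characteristic polynomials: χ_{M1} = x(x - 2)^2(x + 3), χ_{M2} = x(x - 2)^2(x + 3), χ_{M3} = (x - 5)(x - 1)^3, χ_{M4} = (x - 5)(x - 1)^3.

{M1, M2}: invariant factors x(x - 2)^2(x + 3).

{M3}: invariant factors x - 1, x - 1, (x - 5)(x - 1).

{M4}: invariant factors x - 1, (x - 5)(x - 1)^2.

Matrices are similar if and only if their invariant-factor lists agree; the partition into similarity classes is {M1, M2}, {M3}, {M4}.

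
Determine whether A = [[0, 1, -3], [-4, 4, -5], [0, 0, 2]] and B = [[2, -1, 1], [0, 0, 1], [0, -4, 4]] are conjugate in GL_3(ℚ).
Two matrices over a field are similar if and only if they have the same invariant factors.

Both A and B have characteristic polynomial (x - 2)^3 and minimal polynomial (x - 2)^3. Computing further, both have invariant factors (x - 2)^3. Hence A and B are similar.

Yes.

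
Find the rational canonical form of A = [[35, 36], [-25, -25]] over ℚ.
R = [[0, -25], [1, 10]]

The invariant factors of A (the non-unit diagonal entries of the Smith normal form of xI - A over ℚ[x]) are (x - 5)^2, each dividing the next. The characteristic polynomial is their product, (x - 5)^2.

The rational canonical form is the block-diagonal matrix of companion matrices C(f_i):
R = [[0, -25], [1, 10]].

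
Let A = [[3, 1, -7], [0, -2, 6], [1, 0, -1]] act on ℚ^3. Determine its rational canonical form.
The invariant factors of A (the non-unit diagonal entries of the Smith normal form of xI - A over ℚ[x]) are x^3 + 2, each dividing the next. The characteristic polynomial is their product, x^3 + 2.

The rational canonical form is the block-diagonal matrix of companion matrices C(f_i):
R = [[0, 0, -2], [1, 0, 0], [0, 1, 0]].

Note the characteristic polynomial does not split into linear factors over ℚ, so A has no Jordan form over ℚ; the rational canonical form exists over any field.

R = [[0, 0, -2], [1, 0, 0], [0, 1, 0]]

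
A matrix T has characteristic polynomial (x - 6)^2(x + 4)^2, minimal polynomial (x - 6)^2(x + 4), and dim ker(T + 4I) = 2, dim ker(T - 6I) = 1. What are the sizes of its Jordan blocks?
Jordan blocks: (-4, 1), (-4, 1), (6, 2)

λ = -4: algebraic multiplicity 2 (exponent in χ_T), largest block size 1 (exponent in m_T), 2 blocks (geometric multiplicity). These force block sizes [1, 1].
λ = 6: algebraic multiplicity 2 (exponent in χ_T), largest block size 2 (exponent in m_T), 1 block (geometric multiplicity). This forces block sizes [2].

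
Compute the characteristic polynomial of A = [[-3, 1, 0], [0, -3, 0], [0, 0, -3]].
χ_A(x) = (x + 3)^3

xI - A = [[x + 3, -1, 0], [0, x + 3, 0], [0, 0, x + 3]].

Expanding det(xI - A) along the first row:
det(xI - A) = + (x + 3)·det([[x + 3, 0], [0, x + 3]]) - (-1)·det([[0, 0], [0, x + 3]]) + (0)·det([[0, x + 3], [0, 0]]).

Evaluating gives χ_A(x) = x^3 + 9x^2 + 27x + 27 = (x + 3)^3.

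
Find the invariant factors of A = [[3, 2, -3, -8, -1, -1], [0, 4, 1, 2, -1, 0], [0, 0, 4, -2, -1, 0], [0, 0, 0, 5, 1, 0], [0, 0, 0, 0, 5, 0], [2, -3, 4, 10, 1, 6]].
x - 5, (x - 5)^2(x - 4)^3

The Jordan structure of A has elementary divisors (x - 4)^3, (x - 5)^2, (x - 5). Arranging the block sizes at each eigenvalue in decreasing order and taking row products gives the invariant factors.

Invariant factors (smallest first, each dividing the next): x - 5, (x - 5)^2(x - 4)^3.

Check: the last factor (x - 5)^2(x - 4)^3 is the minimal polynomial, and the product (x - 5)^3(x - 4)^3 is the characteristic polynomial.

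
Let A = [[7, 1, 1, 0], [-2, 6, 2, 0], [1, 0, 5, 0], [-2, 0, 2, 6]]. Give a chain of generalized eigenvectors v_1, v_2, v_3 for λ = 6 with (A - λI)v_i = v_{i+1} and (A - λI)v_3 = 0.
v_1 = [[0, -1, 1, 0]]^T, v_2 = [[0, 2, -1, 2]]^T, v_3 = [[1, -2, 1, -2]]^T

We seek v_1 ∈ ker((A - 6I)^3) \ ker((A - 6I)^2), then set v_{i+1} = (A - 6I) v_i.

One such chain is v_1 = [[0, -1, 1, 0]]^T, v_2 = [[0, 2, -1, 2]]^T, v_3 = [[1, -2, 1, -2]]^T. Check: (A - 6I) v_3 = [[0, 0, 0, 0]]^T = 0.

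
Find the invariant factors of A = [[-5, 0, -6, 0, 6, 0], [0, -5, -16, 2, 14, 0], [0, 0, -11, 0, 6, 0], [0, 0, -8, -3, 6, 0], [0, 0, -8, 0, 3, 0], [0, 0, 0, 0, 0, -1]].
The Jordan structure of A has elementary divisors (x + 5), (x + 5), (x + 5), (x + 3), (x + 3), (x + 1). Arranging the block sizes at each eigenvalue in decreasing order and taking row products gives the invariant factors.

Invariant factors (smallest first, each dividing the next): x + 5, (x + 3)(x + 5), (x + 1)(x + 3)(x + 5).

Check: the last factor (x + 1)(x + 3)(x + 5) is the minimal polynomial, and the product (x + 1)(x + 3)^2(x + 5)^3 is the characteristic polynomial.

x + 5, (x + 3)(x + 5), (x + 1)(x + 3)(x + 5)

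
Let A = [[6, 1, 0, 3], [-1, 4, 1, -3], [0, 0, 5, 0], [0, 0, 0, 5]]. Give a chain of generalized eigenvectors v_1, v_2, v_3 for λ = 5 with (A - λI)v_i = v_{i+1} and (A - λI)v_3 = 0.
v_1 = [[0, 0, 1, 0]]^T, v_2 = [[0, 1, 0, 0]]^T, v_3 = [[1, -1, 0, 0]]^T

We seek v_1 ∈ ker((A - 5I)^3) \ ker((A - 5I)^2), then set v_{i+1} = (A - 5I) v_i.

One such chain is v_1 = [[0, 0, 1, 0]]^T, v_2 = [[0, 1, 0, 0]]^T, v_3 = [[1, -1, 0, 0]]^T. Check: (A - 5I) v_3 = [[0, 0, 0, 0]]^T = 0.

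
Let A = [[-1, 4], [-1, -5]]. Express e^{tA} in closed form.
e^{tA} = [[(2*t + 1)*e^{-3*t}, 4*t*e^{-3*t}], [-t*e^{-3*t}, (1 - 2*t)*e^{-3*t}]]

A has Jordan form J = [[-3, 1], [0, -3]] with A = PJP^{-1}, so e^{tA} = P e^{tJ} P^{-1}.

For a Jordan block J_k(λ), e^{tJ_k(λ)} = e^{λt} · (I + tN + t^2 N^2/2! + ... + t^{k-1} N^{k-1}/(k-1)!) where N is the nilpotent superdiagonal part.

Assembling the blocks and conjugating back gives the entries of e^{tA} as shown above.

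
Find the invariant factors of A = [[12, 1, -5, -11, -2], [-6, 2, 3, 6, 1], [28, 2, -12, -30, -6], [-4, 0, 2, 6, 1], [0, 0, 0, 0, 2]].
The Jordan structure of A has elementary divisors (x - 2)^3, (x - 2)^2. Arranging the block sizes at each eigenvalue in decreasing order and taking row products gives the invariant factors.

Invariant factors (smallest first, each dividing the next): (x - 2)^2, (x - 2)^3.

Check: the last factor (x - 2)^3 is the minimal polynomial, and the product (x - 2)^5 is the characteristic polynomial.

(x - 2)^2, (x - 2)^3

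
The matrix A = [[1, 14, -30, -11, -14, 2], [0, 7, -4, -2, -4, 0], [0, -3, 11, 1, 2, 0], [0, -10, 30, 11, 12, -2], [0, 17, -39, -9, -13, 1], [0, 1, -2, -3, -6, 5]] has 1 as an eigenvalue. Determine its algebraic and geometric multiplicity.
algebraic multiplicity 2, geometric multiplicity 1

The characteristic polynomial is (x - 5)^4(x - 1)^2, so the factor x - 1 appears with exponent 2: the algebraic multiplicity is 2.

rank(A - I) = 5, so the eigenspace has dimension 6 - 5 = 1: the geometric multiplicity is 1.

Since 1 < 2, A is not diagonalizable.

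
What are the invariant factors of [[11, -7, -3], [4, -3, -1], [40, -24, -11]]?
(x + 1)^3

The Jordan structure of A has elementary divisors (x + 1)^3. Arranging the block sizes at each eigenvalue in decreasing order and taking row products gives the invariant factors.

Invariant factors (smallest first, each dividing the next): (x + 1)^3.

Check: the last factor (x + 1)^3 is the minimal polynomial, and the product (x + 1)^3 is the characteristic polynomial.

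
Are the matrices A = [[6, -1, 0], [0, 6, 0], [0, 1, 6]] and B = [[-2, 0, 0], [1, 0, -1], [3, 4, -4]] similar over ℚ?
trace(A) = 18 but trace(B) = -6. The trace is a similarity invariant, so A and B are not similar.

No.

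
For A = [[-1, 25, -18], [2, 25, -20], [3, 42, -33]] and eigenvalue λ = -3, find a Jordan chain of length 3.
We seek v_1 ∈ ker((A + 3I)^3) \ ker((A + 3I)^2), then set v_{i+1} = (A + 3I) v_i.

One such chain is v_1 = [[0, -5, -7]]^T, v_2 = [[1, 0, 0]]^T, v_3 = [[2, 2, 3]]^T. Check: (A + 3I) v_3 = [[0, 0, 0]]^T = 0.

v_1 = [[0, -5, -7]]^T, v_2 = [[1, 0, 0]]^T, v_3 = [[2, 2, 3]]^T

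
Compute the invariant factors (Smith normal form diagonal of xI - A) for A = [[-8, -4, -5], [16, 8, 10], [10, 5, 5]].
x^2(x - 5)

The Jordan structure of A has elementary divisors x^2, (x - 5). Arranging the block sizes at each eigenvalue in decreasing order and taking row products gives the invariant factors.

Invariant factors (smallest first, each dividing the next): x^2(x - 5).

Check: the last factor x^2(x - 5) is the minimal polynomial, and the product x^2(x - 5) is the characteristic polynomial.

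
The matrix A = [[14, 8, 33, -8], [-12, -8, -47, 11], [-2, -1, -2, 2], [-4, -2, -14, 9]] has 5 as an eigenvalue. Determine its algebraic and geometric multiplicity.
algebraic multiplicity 3, geometric multiplicity 1

The characteristic polynomial is (x - 5)^3(x + 2), so the factor x - 5 appears with exponent 3: the algebraic multiplicity is 3.

rank(A - 5I) = 3, so the eigenspace has dimension 4 - 3 = 1: the geometric multiplicity is 1.

Since 1 < 3, A is not diagonalizable.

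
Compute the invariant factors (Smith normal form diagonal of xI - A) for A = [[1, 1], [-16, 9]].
The Jordan structure of A has elementary divisors (x - 5)^2. Arranging the block sizes at each eigenvalue in decreasing order and taking row products gives the invariant factors.

Invariant factors (smallest first, each dividing the next): (x - 5)^2.

Check: the last factor (x - 5)^2 is the minimal polynomial, and the product (x - 5)^2 is the characteristic polynomial.

(x - 5)^2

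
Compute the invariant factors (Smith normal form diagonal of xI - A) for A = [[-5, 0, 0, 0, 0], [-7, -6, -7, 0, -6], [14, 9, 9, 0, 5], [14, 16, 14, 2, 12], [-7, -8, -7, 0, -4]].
The Jordan structure of A has elementary divisors (x + 5), (x + 5), (x - 2)^2, (x - 2). Arranging the block sizes at each eigenvalue in decreasing order and taking row products gives the invariant factors.

Invariant factors (smallest first, each dividing the next): (x - 2)(x + 5), (x - 2)^2(x + 5).

Check: the last factor (x - 2)^2(x + 5) is the minimal polynomial, and the product (x - 2)^3(x + 5)^2 is the characteristic polynomial.

(x - 2)(x + 5), (x - 2)^2(x + 5)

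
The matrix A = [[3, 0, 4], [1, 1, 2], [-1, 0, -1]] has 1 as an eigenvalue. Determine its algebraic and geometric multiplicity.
algebraic multiplicity 3, geometric multiplicity 2

The characteristic polynomial is (x - 1)^3, so the factor x - 1 appears with exponent 3: the algebraic multiplicity is 3.

rank(A - I) = 1, so the eigenspace has dimension 3 - 1 = 2: the geometric multiplicity is 2.

Since 2 < 3, A is not diagonalizable.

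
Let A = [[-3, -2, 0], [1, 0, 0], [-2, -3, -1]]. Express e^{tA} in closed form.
e^{tA} = [[(2 - e^{t})*e^{-2*t}, 2*(1 - e^{t})*e^{-2*t}, 0], [(e^{t} - 1)*e^{-2*t}, (2*e^{t} - 1)*e^{-2*t}, 0], [(-(t + 1)*e^{t} + 1)*e^{-2*t}, (-(2*t + 1)*e^{t} + 1)*e^{-2*t}, e^{-t}]]

A has Jordan form J = [[-2, 0, 0], [0, -1, 1], [0, 0, -1]] with A = PJP^{-1}, so e^{tA} = P e^{tJ} P^{-1}.

For a Jordan block J_k(λ), e^{tJ_k(λ)} = e^{λt} · (I + tN + t^2 N^2/2! + ... + t^{k-1} N^{k-1}/(k-1)!) where N is the nilpotent superdiagonal part.

Assembling the blocks and conjugating back gives the entries of e^{tA} as shown above.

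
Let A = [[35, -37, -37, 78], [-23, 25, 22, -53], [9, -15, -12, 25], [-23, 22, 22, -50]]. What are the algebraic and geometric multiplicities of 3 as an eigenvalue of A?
The characteristic polynomial is (x - 3)^2(x + 4)^2, so the factor x - 3 appears with exponent 2: the algebraic multiplicity is 2.

rank(A - 3I) = 2, so the eigenspace has dimension 4 - 2 = 2: the geometric multiplicity is 2.

algebraic multiplicity 2, geometric multiplicity 2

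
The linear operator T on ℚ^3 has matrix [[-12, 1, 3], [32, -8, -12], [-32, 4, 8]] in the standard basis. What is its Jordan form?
The characteristic polynomial is det(xI - A) = (x + 4)^3, so the eigenvalues are -4 (algebraic multiplicity 3).

For λ = -4: rank(A + 4I) = 1, rank((A + 4I)^2) = 0. The eigenspace has dimension 3 - 1 = 2, so there are 2 Jordan blocks; the rank sequence gives block sizes [2, 1].

Assembling the blocks gives the Jordan form J above.

J = [[-4, 1, 0], [0, -4, 0], [0, 0, -4]]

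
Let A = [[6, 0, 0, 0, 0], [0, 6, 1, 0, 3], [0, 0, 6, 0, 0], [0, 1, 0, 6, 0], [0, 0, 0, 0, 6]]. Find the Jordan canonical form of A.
J = [[6, 1, 0, 0, 0], [0, 6, 1, 0, 0], [0, 0, 6, 0, 0], [0, 0, 0, 6, 0], [0, 0, 0, 0, 6]]

The characteristic polynomial is det(xI - A) = (x - 6)^5, so the eigenvalues are 6 (algebraic multiplicity 5).

For λ = 6: rank(A - 6I) = 2, rank((A - 6I)^2) = 1, rank((A - 6I)^3) = 0. The eigenspace has dimension 5 - 2 = 3, so there are 3 Jordan blocks; the rank sequence gives block sizes [3, 1, 1].

Assembling the blocks gives the Jordan form J above.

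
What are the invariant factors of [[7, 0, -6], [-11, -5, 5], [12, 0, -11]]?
The Jordan structure of A has elementary divisors (x + 5)^2, (x - 1). Arranging the block sizes at each eigenvalue in decreasing order and taking row products gives the invariant factors.

Invariant factors (smallest first, each dividing the next): (x - 1)(x + 5)^2.

Check: the last factor (x - 1)(x + 5)^2 is the minimal polynomial, and the product (x - 1)(x + 5)^2 is the characteristic polynomial.

(x - 1)(x + 5)^2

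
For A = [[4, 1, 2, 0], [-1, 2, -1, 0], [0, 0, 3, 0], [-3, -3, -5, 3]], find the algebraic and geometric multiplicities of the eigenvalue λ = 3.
The characteristic polynomial is (x - 3)^4, so the factor x - 3 appears with exponent 4: the algebraic multiplicity is 4.

rank(A - 3I) = 2, so the eigenspace has dimension 4 - 2 = 2: the geometric multiplicity is 2.

Since 2 < 4, A is not diagonalizable.

algebraic multiplicity 4, geometric multiplicity 2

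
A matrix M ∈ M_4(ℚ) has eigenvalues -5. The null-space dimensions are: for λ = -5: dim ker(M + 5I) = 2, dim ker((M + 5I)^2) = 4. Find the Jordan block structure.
Jordan blocks: (-5, 2), (-5, 2)

λ = -5: successive nullity increments [2, 2] count blocks of size ≥ k; block sizes are [2, 2].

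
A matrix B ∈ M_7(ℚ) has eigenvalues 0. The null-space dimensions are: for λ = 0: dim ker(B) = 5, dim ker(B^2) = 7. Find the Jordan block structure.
Jordan blocks: (0, 2), (0, 2), (0, 1), (0, 1), (0, 1)

λ = 0: successive nullity increments [5, 2] count blocks of size ≥ k; block sizes are [2, 2, 1, 1, 1].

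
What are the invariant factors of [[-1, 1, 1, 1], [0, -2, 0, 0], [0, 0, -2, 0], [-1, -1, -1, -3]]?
The Jordan structure of A has elementary divisors (x + 2)^2, (x + 2), (x + 2). Arranging the block sizes at each eigenvalue in decreasing order and taking row products gives the invariant factors.

Invariant factors (smallest first, each dividing the next): x + 2, x + 2, (x + 2)^2.

Check: the last factor (x + 2)^2 is the minimal polynomial, and the product (x + 2)^4 is the characteristic polynomial.

x + 2, x + 2, (x + 2)^2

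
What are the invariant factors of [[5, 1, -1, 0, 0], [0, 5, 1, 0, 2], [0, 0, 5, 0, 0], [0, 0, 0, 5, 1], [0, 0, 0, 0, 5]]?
(x - 5)^2, (x - 5)^3

The Jordan structure of A has elementary divisors (x - 5)^3, (x - 5)^2. Arranging the block sizes at each eigenvalue in decreasing order and taking row products gives the invariant factors.

Invariant factors (smallest first, each dividing the next): (x - 5)^2, (x - 5)^3.

Check: the last factor (x - 5)^3 is the minimal polynomial, and the product (x - 5)^5 is the characteristic polynomial.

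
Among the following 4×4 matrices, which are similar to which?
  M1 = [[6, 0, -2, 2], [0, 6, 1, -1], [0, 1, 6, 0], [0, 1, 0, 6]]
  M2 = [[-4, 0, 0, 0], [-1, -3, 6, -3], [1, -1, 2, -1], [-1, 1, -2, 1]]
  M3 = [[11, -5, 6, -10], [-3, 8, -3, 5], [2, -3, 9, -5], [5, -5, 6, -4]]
2 classes: {M1, M3}, {M2}

Characteristic polynomials: χ_{M1} = (x - 6)^4, χ_{M2} = x^3(x + 4), χ_{M3} = (x - 6)^4.

{M1, M3}: invariant factors x - 6, (x - 6)^3.

{M2}: invariant factors x, x^2(x + 4).

Matrices are similar if and only if their invariant-factor lists agree; the partition into similarity classes is {M1, M3}, {M2}.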